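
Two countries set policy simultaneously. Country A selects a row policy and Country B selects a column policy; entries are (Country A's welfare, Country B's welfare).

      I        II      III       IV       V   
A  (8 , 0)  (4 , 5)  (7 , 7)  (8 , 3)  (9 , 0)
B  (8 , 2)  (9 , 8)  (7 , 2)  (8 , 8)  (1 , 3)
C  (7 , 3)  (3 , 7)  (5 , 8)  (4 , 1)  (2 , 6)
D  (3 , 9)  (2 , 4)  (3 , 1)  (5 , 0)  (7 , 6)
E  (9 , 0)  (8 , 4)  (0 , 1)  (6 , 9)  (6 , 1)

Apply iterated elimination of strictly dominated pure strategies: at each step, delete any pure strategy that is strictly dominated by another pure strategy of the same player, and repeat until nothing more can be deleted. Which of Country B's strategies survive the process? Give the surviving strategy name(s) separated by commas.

II, III, IV

Country A's strategy C is strictly dominated by A (I: 8>7, II: 4>3, III: 7>5, IV: 8>4, V: 9>2) and is removed.
Row D is eliminated: A beats it against every remaining column (I: 8>3, II: 4>2, III: 7>3, IV: 8>5, V: 9>7).
Country B's strategy I is strictly dominated by II (A: 5>0, B: 8>2, E: 4>0) and is removed.
For Country B, II strictly dominates V on the remaining rows (A: 5>0, B: 8>3, E: 4>1); eliminate V.
For Country A, B strictly dominates E on the remaining columns (II: 9>8, III: 7>0, IV: 8>6); eliminate E.
Among the remaining strategies, none is strictly dominated by another pure strategy of the same player, so the elimination stops.
Surviving strategies — Country A: {A, B}; Country B: {II, III, IV}.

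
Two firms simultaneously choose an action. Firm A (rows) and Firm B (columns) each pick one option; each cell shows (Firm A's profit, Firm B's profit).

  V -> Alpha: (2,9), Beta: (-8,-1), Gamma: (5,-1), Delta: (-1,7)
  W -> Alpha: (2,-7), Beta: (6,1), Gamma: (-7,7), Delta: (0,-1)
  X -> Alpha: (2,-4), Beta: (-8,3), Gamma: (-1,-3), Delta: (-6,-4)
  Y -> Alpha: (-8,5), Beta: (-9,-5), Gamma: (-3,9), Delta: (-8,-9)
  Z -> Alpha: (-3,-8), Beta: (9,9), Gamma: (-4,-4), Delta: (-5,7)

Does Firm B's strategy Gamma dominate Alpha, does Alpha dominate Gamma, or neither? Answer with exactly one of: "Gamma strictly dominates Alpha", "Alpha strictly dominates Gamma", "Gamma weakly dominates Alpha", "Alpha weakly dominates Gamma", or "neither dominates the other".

Gamma's payoffs vs Alpha's, by Firm A's action — V: -1<9, W: 7>-7, X: -3>-4, Y: 9>5, Z: -4>-8.
Gamma does better at W, X, Y, Z but worse at V; neither strategy dominates the other.

neither dominates the other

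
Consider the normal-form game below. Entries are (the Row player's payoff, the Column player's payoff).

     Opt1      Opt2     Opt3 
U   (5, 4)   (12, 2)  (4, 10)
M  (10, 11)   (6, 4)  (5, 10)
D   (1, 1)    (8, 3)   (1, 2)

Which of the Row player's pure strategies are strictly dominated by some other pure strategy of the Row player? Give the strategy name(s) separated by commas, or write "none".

D

U: no other strategy beats it everywhere (M at Opt2 (12>6); D at Opt1 (5>1)).
M: no other strategy beats it everywhere (U at Opt1 (10>5); D at Opt1 (10>1)).
D is strictly dominated by U (Opt1: 5>1, Opt2: 12>8, Opt3: 4>1).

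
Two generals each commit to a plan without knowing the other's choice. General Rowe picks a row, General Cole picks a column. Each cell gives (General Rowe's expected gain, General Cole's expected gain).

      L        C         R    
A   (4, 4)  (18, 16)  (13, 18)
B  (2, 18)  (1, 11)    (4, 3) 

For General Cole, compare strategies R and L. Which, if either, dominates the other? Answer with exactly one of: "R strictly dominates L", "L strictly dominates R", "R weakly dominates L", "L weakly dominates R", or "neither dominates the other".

neither dominates the other

R's payoffs vs L's, by General Rowe's action — A: 18>4, B: 3<18.
R does better at A but worse at B; neither strategy dominates the other.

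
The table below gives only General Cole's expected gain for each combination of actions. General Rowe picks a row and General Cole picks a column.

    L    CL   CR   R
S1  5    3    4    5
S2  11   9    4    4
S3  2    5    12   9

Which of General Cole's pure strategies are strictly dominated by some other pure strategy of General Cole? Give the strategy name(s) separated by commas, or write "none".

none

L is not dominated — it holds its own against CL at S1 (5>3); CR at S1 (5>4); R at S1 (5=5).
Nothing dominates CL: L at S3 (5>2); CR at S2 (9>4); R at S2 (9>4).
CR is not dominated — it holds its own against L at S3 (12>2); CL at S1 (4>3); R at S2 (4=4).
R is not dominated — it holds its own against L at S1 (5=5); CL at S1 (5>3); CR at S1 (5>4).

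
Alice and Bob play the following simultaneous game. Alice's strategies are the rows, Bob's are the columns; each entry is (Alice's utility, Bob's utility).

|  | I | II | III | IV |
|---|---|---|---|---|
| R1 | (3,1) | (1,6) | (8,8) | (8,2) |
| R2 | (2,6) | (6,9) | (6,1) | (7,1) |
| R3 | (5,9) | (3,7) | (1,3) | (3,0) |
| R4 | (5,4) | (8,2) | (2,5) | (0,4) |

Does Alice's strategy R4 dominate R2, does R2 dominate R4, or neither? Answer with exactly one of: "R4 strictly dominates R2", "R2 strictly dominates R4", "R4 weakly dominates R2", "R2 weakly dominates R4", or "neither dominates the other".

Compare R4 to R2 across each choice by Bob: I: 5>2, II: 8>6, III: 2<6, IV: 0<7.
R4 does better at I, II but worse at III, IV; neither strategy dominates the other.

neither dominates the other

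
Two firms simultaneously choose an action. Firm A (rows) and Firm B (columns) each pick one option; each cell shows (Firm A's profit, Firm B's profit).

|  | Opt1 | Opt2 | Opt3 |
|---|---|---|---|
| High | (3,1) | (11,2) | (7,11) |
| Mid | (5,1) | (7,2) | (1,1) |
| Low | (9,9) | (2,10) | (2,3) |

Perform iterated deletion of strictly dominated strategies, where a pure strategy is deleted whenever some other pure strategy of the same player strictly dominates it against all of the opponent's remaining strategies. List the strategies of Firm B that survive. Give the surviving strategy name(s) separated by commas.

Opt3

Column Opt1 is eliminated: Opt2 beats it against every remaining row (High: 2>1, Mid: 2>1, Low: 10>9).
Firm A's strategy Mid is strictly dominated by High (Opt2: 11>7, Opt3: 7>1) and is removed.
Row Low is eliminated: High beats it against every remaining column (Opt2: 11>2, Opt3: 7>2).
Column Opt2 is eliminated: Opt3 beats it against every remaining row (High: 11>2).
Among the remaining strategies, none is strictly dominated by another pure strategy of the same player, so the elimination stops.
Surviving strategies — Firm A: {High}; Firm B: {Opt3}.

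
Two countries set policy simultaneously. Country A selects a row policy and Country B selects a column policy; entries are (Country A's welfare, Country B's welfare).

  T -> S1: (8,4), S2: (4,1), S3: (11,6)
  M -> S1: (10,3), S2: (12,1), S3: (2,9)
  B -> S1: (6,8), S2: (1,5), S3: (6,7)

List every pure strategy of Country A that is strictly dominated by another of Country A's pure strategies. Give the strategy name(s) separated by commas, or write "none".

B

T is not dominated — it holds its own against M at S3 (11>2); B at S1 (8>6).
M: no other strategy beats it everywhere (T at S1 (10>8); B at S1 (10>6)).
B: dominated, since T does at least as well everywhere (S1: 8>6, S2: 4>1, S3: 11>6).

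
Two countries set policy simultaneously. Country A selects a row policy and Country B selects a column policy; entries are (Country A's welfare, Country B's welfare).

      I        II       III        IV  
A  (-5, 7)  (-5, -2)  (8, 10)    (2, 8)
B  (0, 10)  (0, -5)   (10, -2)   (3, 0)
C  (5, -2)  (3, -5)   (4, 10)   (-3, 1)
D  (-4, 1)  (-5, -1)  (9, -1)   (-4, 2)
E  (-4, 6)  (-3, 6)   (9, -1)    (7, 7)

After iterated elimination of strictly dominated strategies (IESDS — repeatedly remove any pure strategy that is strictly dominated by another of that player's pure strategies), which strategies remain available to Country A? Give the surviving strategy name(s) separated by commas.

B, C, E

Country A's strategy A is strictly dominated by B (I: 0>-5, II: 0>-5, III: 10>8, IV: 3>2) and is removed.
For Country A, B strictly dominates D on the remaining columns (I: 0>-4, II: 0>-5, III: 10>9, IV: 3>-4); eliminate D.
For Country B, IV strictly dominates II on the remaining rows (B: 0>-5, C: 1>-5, E: 7>6); eliminate II.
Among the remaining strategies, none is strictly dominated by another pure strategy of the same player, so the elimination stops.
Surviving strategies — Country A: {B, C, E}; Country B: {I, III, IV}.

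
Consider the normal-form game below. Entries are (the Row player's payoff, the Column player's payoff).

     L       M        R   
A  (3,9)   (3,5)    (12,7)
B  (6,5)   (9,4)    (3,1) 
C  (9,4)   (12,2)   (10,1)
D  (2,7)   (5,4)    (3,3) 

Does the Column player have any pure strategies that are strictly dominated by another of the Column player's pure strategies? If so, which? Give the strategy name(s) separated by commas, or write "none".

M, R

L: no other strategy beats it everywhere (M at A (9>5); R at A (9>7)).
L strictly dominates M — A: 9>5, B: 5>4, C: 4>2, D: 7>4.
R is strictly dominated by L (A: 9>7, B: 5>1, C: 4>1, D: 7>3).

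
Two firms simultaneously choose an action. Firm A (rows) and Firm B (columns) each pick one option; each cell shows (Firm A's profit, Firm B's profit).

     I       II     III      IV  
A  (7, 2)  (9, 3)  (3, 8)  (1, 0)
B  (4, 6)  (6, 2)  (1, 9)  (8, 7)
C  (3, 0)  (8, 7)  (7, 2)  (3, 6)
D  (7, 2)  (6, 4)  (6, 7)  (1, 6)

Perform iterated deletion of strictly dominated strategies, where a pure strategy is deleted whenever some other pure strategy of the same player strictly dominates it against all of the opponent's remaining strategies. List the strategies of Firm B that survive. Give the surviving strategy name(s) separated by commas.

II, III, IV

Column I is eliminated: III beats it against every remaining row (A: 8>2, B: 9>6, C: 2>0, D: 7>2).
Firm A's strategy D is strictly dominated by C (II: 8>6, III: 7>6, IV: 3>1) and is removed.
Among the remaining strategies, none is strictly dominated by another pure strategy of the same player, so the elimination stops.
Surviving strategies — Firm A: {A, B, C}; Firm B: {II, III, IV}.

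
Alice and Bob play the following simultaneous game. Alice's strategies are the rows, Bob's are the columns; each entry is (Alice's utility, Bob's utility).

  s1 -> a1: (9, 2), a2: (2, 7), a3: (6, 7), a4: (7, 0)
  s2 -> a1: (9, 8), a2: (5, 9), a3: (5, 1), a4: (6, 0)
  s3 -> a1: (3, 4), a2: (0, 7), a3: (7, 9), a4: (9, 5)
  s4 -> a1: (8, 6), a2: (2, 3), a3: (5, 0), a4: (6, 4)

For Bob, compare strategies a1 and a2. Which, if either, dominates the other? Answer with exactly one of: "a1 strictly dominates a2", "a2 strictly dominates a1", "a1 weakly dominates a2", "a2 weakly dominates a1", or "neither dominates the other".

neither dominates the other

Compare a1 to a2 across each choice by Alice: s1: 2<7, s2: 8<9, s3: 4<7, s4: 6>3.
a1 does better at s4 but worse at s1, s2, s3; neither strategy dominates the other.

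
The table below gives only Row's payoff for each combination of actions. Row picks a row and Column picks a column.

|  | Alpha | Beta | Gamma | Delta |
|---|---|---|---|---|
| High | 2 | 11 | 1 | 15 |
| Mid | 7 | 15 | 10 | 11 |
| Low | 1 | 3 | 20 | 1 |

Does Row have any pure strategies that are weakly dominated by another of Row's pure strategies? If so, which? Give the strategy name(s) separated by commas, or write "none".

High: no other strategy beats it everywhere (Mid at Delta (15>11); Low at Alpha (2>1)).
Mid: no other strategy beats it everywhere (High at Alpha (7>2); Low at Alpha (7>1)).
Low is not dominated — it holds its own against High at Gamma (20>1); Mid at Gamma (20>10).

none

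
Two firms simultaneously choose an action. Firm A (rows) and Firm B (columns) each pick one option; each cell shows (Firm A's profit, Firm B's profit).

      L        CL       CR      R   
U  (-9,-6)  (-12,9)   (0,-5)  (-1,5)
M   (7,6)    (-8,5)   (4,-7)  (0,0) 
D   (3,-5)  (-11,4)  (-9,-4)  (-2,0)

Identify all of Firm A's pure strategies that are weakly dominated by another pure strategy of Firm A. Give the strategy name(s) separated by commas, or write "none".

U, D

M weakly dominates U — L: 7>-9, CL: -8>-12, CR: 4>0, R: 0>-1.
M: no other strategy beats it everywhere (U at L (7>-9); D at L (7>3)).
D: dominated, since M does at least as well everywhere (L: 7>3, CL: -8>-11, CR: 4>-9, R: 0>-2).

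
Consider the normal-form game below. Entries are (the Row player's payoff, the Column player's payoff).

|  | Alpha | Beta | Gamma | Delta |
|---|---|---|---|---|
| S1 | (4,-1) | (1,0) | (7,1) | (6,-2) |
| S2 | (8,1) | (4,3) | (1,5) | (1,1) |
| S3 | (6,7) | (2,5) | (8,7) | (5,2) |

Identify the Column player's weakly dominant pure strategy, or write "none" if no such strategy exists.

Gamma vs Alpha: S1: 1>-1, S2: 5>1, S3: 7=7.
Gamma vs Beta: S1: 1>0, S2: 5>3, S3: 7>5.
Gamma vs Delta: S1: 1>-2, S2: 5>1, S3: 7>2.
Gamma is at least as good as every other strategy against every opponent action, so it is weakly dominant.

Gamma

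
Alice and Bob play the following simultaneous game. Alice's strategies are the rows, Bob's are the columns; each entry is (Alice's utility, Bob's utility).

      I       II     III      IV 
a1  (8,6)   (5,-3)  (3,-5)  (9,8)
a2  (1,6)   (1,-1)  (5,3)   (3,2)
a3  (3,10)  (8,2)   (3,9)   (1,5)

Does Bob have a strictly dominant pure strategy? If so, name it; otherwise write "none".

none

I fails to dominate IV at a1 (6<8).
II fails to dominate I at a1 (-3<6).
III fails to dominate I at a1 (-5<6).
IV fails to dominate I at a2 (2<6).
No single strategy dominates all the others.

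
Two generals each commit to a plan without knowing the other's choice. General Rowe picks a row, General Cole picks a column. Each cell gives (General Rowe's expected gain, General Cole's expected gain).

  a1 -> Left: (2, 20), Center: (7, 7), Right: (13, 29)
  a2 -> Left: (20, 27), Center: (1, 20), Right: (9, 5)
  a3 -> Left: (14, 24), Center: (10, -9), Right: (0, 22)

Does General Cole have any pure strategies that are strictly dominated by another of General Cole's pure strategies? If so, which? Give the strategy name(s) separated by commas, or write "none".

Center

Left is not dominated — it holds its own against Center at a1 (20>7); Right at a2 (27>5).
Center is strictly dominated by Left (a1: 20>7, a2: 27>20, a3: 24>-9).
Nothing dominates Right: Left at a1 (29>20); Center at a1 (29>7).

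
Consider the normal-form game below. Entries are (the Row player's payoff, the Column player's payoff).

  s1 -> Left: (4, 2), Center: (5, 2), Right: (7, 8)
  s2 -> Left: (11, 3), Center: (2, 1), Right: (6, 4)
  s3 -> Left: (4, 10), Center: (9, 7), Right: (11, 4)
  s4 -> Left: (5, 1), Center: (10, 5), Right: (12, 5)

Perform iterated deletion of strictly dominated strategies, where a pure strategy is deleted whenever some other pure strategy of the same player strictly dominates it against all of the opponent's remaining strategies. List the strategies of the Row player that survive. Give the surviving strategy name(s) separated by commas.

s4

For the Row player, s4 strictly dominates s1 on the remaining columns (Left: 5>4, Center: 10>5, Right: 12>7); eliminate s1.
The Row player's strategy s3 is strictly dominated by s4 (Left: 5>4, Center: 10>9, Right: 12>11) and is removed.
For the Column player, Right strictly dominates Left on the remaining rows (s2: 4>3, s4: 5>1); eliminate Left.
The Row player's strategy s2 is strictly dominated by s4 (Center: 10>2, Right: 12>6) and is removed.
Among the remaining strategies, none is strictly dominated by another pure strategy of the same player, so the elimination stops.
Surviving strategies — the Row player: {s4}; the Column player: {Center, Right}.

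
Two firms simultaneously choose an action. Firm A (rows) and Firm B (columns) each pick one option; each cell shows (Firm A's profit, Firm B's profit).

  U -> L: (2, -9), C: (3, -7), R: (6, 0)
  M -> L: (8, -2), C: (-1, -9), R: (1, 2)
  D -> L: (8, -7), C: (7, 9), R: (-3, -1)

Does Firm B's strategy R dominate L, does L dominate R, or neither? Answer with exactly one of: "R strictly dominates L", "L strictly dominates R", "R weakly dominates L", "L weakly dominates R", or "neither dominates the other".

Compare R to L across each choice by Firm A: U: 0>-9, M: 2>-2, D: -1>-7.
Every comparison favours R, so R strictly dominates L.

R strictly dominates L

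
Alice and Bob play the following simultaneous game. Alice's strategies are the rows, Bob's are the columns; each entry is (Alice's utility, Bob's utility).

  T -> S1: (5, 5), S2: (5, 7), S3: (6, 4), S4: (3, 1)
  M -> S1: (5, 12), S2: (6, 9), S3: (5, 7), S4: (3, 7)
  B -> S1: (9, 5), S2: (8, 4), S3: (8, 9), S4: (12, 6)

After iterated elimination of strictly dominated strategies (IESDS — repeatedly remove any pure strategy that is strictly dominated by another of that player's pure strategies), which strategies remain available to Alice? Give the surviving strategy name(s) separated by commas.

B

Row T is eliminated: B beats it against every remaining column (S1: 9>5, S2: 8>5, S3: 8>6, S4: 12>3).
Row M is eliminated: B beats it against every remaining column (S1: 9>5, S2: 8>6, S3: 8>5, S4: 12>3).
Bob's strategy S1 is strictly dominated by S3 (B: 9>5) and is removed.
Bob's strategy S2 is strictly dominated by S3 (B: 9>4) and is removed.
Bob's strategy S4 is strictly dominated by S3 (B: 9>6) and is removed.
Among the remaining strategies, none is strictly dominated by another pure strategy of the same player, so the elimination stops.
Surviving strategies — Alice: {B}; Bob: {S3}.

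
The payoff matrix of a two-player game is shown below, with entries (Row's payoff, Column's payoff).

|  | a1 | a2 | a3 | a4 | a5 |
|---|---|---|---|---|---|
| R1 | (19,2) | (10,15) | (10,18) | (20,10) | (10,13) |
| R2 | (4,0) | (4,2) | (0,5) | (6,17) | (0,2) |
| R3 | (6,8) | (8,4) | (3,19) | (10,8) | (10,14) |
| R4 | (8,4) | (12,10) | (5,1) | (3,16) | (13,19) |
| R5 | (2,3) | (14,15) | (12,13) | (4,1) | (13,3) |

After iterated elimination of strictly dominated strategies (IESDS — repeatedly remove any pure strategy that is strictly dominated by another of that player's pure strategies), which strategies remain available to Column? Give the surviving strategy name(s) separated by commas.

a2, a5

For Row, R1 strictly dominates R2 on the remaining columns (a1: 19>4, a2: 10>4, a3: 10>0, a4: 20>6, a5: 10>0); eliminate R2.
For Column, a5 strictly dominates a4 on the remaining rows (R1: 13>10, R3: 14>8, R4: 19>16, R5: 3>1); eliminate a4.
Row R3 is eliminated: R4 beats it against every remaining column (a1: 8>6, a2: 12>8, a3: 5>3, a5: 13>10).
For Column, a2 strictly dominates a1 on the remaining rows (R1: 15>2, R4: 10>4, R5: 15>3); eliminate a1.
Row's strategy R1 is strictly dominated by R5 (a2: 14>10, a3: 12>10, a5: 13>10) and is removed.
Column's strategy a3 is strictly dominated by a2 (R4: 10>1, R5: 15>13) and is removed.
Among the remaining strategies, none is strictly dominated by another pure strategy of the same player, so the elimination stops.
Surviving strategies — Row: {R4, R5}; Column: {a2, a5}.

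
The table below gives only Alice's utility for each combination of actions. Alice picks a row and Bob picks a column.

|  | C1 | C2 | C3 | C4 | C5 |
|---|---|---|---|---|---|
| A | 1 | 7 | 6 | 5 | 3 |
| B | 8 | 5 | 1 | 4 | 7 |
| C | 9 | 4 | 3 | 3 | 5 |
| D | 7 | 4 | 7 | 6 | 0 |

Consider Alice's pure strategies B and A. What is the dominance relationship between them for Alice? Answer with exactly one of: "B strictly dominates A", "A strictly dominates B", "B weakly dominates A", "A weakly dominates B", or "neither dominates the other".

B's payoffs vs A's, by Bob's action — C1: 8>1, C2: 5<7, C3: 1<6, C4: 4<5, C5: 7>3.
B does better at C1, C5 but worse at C2, C3, C4; neither strategy dominates the other.

neither dominates the other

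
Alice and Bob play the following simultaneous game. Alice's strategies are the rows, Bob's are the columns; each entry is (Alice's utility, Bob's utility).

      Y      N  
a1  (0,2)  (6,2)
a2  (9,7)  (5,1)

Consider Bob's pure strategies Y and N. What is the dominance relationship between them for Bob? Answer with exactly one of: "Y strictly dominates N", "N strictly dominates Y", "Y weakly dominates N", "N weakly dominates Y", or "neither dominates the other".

Y's payoffs vs N's, by Alice's action — a1: 2=2, a2: 7>1.
Y is at least as good everywhere and strictly better somewhere (tied only at a1), so Y weakly but not strictly dominates N.

Y weakly dominates N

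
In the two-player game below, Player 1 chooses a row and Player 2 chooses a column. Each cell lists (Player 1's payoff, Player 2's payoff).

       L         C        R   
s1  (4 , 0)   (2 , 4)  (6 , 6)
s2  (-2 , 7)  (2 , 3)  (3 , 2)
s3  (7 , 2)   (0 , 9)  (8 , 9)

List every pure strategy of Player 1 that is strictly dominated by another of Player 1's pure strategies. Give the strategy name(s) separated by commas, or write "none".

none

s1: no other strategy beats it everywhere (s2 at L (4>-2); s3 at C (2>0)).
s2 is not dominated — it holds its own against s1 at C (2=2); s3 at C (2>0).
Nothing dominates s3: s1 at L (7>4); s2 at L (7>-2).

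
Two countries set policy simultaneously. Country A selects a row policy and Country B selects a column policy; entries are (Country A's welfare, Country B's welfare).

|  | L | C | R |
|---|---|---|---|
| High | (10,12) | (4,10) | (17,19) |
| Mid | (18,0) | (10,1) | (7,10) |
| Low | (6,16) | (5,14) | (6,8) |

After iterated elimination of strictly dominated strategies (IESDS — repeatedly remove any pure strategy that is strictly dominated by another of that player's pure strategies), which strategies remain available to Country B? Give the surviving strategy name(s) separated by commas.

Row Low is eliminated: Mid beats it against every remaining column (L: 18>6, C: 10>5, R: 7>6).
For Country B, R strictly dominates L on the remaining rows (High: 19>12, Mid: 10>0); eliminate L.
Country B's strategy C is strictly dominated by R (High: 19>10, Mid: 10>1) and is removed.
Country A's strategy Mid is strictly dominated by High (R: 17>7) and is removed.
Among the remaining strategies, none is strictly dominated by another pure strategy of the same player, so the elimination stops.
Surviving strategies — Country A: {High}; Country B: {R}.

R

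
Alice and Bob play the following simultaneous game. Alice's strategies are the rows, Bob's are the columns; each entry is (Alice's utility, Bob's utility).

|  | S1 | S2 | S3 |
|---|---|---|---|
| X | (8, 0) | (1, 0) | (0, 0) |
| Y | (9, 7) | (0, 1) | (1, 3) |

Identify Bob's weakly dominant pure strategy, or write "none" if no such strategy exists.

S1

S1 vs S2: X: 0=0, Y: 7>1.
S1 vs S3: X: 0=0, Y: 7>3.
S1 is at least as good as every other strategy against every opponent action, so it is weakly dominant.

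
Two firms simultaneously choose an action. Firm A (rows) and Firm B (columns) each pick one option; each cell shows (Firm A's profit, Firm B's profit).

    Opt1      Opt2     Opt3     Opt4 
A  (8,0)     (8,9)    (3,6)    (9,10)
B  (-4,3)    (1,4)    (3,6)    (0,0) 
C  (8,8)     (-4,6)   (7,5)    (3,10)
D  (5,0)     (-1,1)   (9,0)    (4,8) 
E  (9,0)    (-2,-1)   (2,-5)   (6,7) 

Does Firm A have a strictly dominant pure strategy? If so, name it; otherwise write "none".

A fails to dominate B at Opt3 (3=3).
B fails to dominate A at Opt1 (-4<8).
C fails to dominate A at Opt1 (8=8).
D fails to dominate A at Opt1 (5<8).
E fails to dominate A at Opt2 (-2<8).
No single strategy dominates all the others.

none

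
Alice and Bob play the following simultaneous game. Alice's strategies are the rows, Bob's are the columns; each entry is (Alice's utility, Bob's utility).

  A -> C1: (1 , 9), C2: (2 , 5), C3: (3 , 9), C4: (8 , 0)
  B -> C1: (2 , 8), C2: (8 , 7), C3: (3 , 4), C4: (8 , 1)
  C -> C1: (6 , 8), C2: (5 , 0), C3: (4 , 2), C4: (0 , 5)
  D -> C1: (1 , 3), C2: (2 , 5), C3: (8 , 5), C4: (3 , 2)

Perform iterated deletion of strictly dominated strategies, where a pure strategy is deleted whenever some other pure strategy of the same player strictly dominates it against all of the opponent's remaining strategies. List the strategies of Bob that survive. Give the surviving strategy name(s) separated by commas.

Bob's strategy C4 is strictly dominated by C1 (A: 9>0, B: 8>1, C: 8>5, D: 3>2) and is removed.
Row A is eliminated: C beats it against every remaining column (C1: 6>1, C2: 5>2, C3: 4>3).
Among the remaining strategies, none is strictly dominated by another pure strategy of the same player, so the elimination stops.
Surviving strategies — Alice: {B, C, D}; Bob: {C1, C2, C3}.

C1, C2, C3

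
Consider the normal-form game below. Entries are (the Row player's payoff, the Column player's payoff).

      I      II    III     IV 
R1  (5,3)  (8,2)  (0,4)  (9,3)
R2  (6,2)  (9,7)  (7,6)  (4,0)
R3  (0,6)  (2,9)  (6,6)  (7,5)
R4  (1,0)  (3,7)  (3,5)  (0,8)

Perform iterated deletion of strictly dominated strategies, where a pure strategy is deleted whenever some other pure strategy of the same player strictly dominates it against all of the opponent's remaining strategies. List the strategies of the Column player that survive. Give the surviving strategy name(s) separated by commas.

The Row player's strategy R4 is strictly dominated by R2 (I: 6>1, II: 9>3, III: 7>3, IV: 4>0) and is removed.
For the Column player, III strictly dominates IV on the remaining rows (R1: 4>3, R2: 6>0, R3: 6>5); eliminate IV.
For the Row player, R2 strictly dominates R1 on the remaining columns (I: 6>5, II: 9>8, III: 7>0); eliminate R1.
For the Row player, R2 strictly dominates R3 on the remaining columns (I: 6>0, II: 9>2, III: 7>6); eliminate R3.
For the Column player, II strictly dominates I on the remaining rows (R2: 7>2); eliminate I.
Column III is eliminated: II beats it against every remaining row (R2: 7>6).
Among the remaining strategies, none is strictly dominated by another pure strategy of the same player, so the elimination stops.
Surviving strategies — the Row player: {R2}; the Column player: {II}.

II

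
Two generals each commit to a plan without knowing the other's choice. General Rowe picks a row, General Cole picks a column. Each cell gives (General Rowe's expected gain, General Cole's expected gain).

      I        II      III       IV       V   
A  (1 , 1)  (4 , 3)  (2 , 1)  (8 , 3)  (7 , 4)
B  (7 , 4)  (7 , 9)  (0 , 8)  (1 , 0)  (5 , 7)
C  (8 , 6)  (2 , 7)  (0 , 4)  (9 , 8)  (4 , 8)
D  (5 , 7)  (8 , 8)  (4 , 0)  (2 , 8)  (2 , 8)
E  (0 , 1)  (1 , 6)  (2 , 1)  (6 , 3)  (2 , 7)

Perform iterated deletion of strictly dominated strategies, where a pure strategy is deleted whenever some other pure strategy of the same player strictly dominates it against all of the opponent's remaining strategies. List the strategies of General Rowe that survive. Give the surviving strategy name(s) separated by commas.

A, B, C, D

General Cole's strategy I is strictly dominated by II (A: 3>1, B: 9>4, C: 7>6, D: 8>7, E: 6>1) and is removed.
Column III is eliminated: II beats it against every remaining row (A: 3>1, B: 9>8, C: 7>4, D: 8>0, E: 6>1).
For General Rowe, A strictly dominates E on the remaining columns (II: 4>1, IV: 8>6, V: 7>2); eliminate E.
Among the remaining strategies, none is strictly dominated by another pure strategy of the same player, so the elimination stops.
Surviving strategies — General Rowe: {A, B, C, D}; General Cole: {II, IV, V}.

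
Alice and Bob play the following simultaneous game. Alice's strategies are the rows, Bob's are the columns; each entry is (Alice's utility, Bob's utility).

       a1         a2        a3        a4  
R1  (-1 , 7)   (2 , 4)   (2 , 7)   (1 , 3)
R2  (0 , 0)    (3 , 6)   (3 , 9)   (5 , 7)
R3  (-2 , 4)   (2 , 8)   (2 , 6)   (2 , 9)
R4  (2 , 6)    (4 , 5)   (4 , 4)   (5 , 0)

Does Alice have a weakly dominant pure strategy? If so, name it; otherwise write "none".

R4 vs R1: a1: 2>-1, a2: 4>2, a3: 4>2, a4: 5>1.
R4 vs R2: a1: 2>0, a2: 4>3, a3: 4>3, a4: 5=5.
R4 vs R3: a1: 2>-2, a2: 4>2, a3: 4>2, a4: 5>2.
R4 is at least as good as every other strategy against every opponent action, so it is weakly dominant.

R4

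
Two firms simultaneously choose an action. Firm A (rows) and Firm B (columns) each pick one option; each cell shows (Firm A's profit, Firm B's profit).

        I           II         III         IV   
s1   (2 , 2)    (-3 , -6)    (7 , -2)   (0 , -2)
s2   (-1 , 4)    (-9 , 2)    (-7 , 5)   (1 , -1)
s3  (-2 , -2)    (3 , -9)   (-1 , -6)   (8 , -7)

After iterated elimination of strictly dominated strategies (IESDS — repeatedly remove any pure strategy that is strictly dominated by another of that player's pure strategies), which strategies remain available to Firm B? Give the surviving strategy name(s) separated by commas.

For Firm B, I strictly dominates II on the remaining rows (s1: 2>-6, s2: 4>2, s3: -2>-9); eliminate II.
Firm B's strategy IV is strictly dominated by I (s1: 2>-2, s2: 4>-1, s3: -2>-7) and is removed.
Row s2 is eliminated: s1 beats it against every remaining column (I: 2>-1, III: 7>-7).
Firm A's strategy s3 is strictly dominated by s1 (I: 2>-2, III: 7>-1) and is removed.
For Firm B, I strictly dominates III on the remaining rows (s1: 2>-2); eliminate III.
Among the remaining strategies, none is strictly dominated by another pure strategy of the same player, so the elimination stops.
Surviving strategies — Firm A: {s1}; Firm B: {I}.

I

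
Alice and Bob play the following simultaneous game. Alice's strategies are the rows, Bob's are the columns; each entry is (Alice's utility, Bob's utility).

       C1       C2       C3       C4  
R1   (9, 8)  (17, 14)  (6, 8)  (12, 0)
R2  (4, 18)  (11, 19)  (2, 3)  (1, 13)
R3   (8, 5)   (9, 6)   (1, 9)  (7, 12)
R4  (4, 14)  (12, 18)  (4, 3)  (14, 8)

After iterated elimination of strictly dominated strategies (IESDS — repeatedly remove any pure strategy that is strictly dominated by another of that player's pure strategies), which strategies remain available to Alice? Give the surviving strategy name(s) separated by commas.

R1

For Alice, R1 strictly dominates R2 on the remaining columns (C1: 9>4, C2: 17>11, C3: 6>2, C4: 12>1); eliminate R2.
Alice's strategy R3 is strictly dominated by R1 (C1: 9>8, C2: 17>9, C3: 6>1, C4: 12>7) and is removed.
For Bob, C2 strictly dominates C1 on the remaining rows (R1: 14>8, R4: 18>14); eliminate C1.
For Bob, C2 strictly dominates C3 on the remaining rows (R1: 14>8, R4: 18>3); eliminate C3.
Bob's strategy C4 is strictly dominated by C2 (R1: 14>0, R4: 18>8) and is removed.
Row R4 is eliminated: R1 beats it against every remaining column (C2: 17>12).
Among the remaining strategies, none is strictly dominated by another pure strategy of the same player, so the elimination stops.
Surviving strategies — Alice: {R1}; Bob: {C2}.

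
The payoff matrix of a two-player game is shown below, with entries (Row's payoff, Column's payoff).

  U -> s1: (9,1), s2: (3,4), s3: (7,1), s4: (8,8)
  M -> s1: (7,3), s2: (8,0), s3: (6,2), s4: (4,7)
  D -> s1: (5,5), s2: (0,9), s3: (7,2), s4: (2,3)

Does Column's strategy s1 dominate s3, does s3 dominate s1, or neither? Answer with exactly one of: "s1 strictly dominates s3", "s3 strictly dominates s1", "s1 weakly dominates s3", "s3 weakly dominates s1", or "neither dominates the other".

s1 weakly dominates s3

s1's payoffs vs s3's, by Row's action — U: 1=1, M: 3>2, D: 5>2.
s1 is at least as good everywhere and strictly better somewhere (tied only at U), so s1 weakly but not strictly dominates s3.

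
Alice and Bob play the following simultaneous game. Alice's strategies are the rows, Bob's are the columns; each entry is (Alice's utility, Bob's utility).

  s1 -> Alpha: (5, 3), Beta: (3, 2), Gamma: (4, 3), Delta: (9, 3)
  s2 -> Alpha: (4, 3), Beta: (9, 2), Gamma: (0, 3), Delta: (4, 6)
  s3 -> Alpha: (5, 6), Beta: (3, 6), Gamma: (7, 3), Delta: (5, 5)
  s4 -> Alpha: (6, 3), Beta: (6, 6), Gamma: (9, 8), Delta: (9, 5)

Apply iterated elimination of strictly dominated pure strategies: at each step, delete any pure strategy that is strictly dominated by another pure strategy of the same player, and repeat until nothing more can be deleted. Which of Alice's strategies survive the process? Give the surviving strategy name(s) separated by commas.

s1, s4

Row s3 is eliminated: s4 beats it against every remaining column (Alpha: 6>5, Beta: 6>3, Gamma: 9>7, Delta: 9>5).
Column Beta is eliminated: Gamma beats it against every remaining row (s1: 3>2, s2: 3>2, s4: 8>6).
For Alice, s1 strictly dominates s2 on the remaining columns (Alpha: 5>4, Gamma: 4>0, Delta: 9>4); eliminate s2.
Among the remaining strategies, none is strictly dominated by another pure strategy of the same player, so the elimination stops.
Surviving strategies — Alice: {s1, s4}; Bob: {Alpha, Gamma, Delta}.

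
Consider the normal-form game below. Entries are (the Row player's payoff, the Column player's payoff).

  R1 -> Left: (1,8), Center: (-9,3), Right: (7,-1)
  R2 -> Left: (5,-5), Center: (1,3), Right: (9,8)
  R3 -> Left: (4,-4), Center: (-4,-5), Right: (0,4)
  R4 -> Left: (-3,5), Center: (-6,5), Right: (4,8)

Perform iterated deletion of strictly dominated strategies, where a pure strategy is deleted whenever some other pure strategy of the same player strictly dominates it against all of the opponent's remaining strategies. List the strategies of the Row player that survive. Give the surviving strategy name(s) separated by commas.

R2

For the Row player, R2 strictly dominates R1 on the remaining columns (Left: 5>1, Center: 1>-9, Right: 9>7); eliminate R1.
For the Row player, R2 strictly dominates R3 on the remaining columns (Left: 5>4, Center: 1>-4, Right: 9>0); eliminate R3.
The Row player's strategy R4 is strictly dominated by R2 (Left: 5>-3, Center: 1>-6, Right: 9>4) and is removed.
For the Column player, Center strictly dominates Left on the remaining rows (R2: 3>-5); eliminate Left.
For the Column player, Right strictly dominates Center on the remaining rows (R2: 8>3); eliminate Center.
Among the remaining strategies, none is strictly dominated by another pure strategy of the same player, so the elimination stops.
Surviving strategies — the Row player: {R2}; the Column player: {Right}.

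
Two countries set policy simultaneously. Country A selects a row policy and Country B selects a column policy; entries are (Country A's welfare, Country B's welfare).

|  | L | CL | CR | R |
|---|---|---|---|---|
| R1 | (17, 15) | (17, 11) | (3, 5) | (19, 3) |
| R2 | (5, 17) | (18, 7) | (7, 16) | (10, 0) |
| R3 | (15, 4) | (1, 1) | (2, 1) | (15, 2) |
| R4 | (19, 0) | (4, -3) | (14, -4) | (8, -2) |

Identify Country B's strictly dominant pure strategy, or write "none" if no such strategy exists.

L

L vs CL: R1: 15>11, R2: 17>7, R3: 4>1, R4: 0>-3.
L vs CR: R1: 15>5, R2: 17>16, R3: 4>1, R4: 0>-4.
L vs R: R1: 15>3, R2: 17>0, R3: 4>2, R4: 0>-2.
L strictly beats every other strategy against every opponent action, so it is strictly dominant.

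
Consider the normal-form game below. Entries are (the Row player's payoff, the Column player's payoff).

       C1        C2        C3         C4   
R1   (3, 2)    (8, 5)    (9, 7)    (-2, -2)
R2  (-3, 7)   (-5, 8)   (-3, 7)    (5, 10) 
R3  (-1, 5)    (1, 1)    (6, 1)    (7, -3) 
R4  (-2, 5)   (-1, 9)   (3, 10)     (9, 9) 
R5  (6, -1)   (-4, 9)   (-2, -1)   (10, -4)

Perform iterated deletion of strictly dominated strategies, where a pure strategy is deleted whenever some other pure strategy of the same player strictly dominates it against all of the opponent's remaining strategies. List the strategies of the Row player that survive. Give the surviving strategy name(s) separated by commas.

Row R2 is eliminated: R3 beats it against every remaining column (C1: -1>-3, C2: 1>-5, C3: 6>-3, C4: 7>5).
For the Column player, C3 strictly dominates C4 on the remaining rows (R1: 7>-2, R3: 1>-3, R4: 10>9, R5: -1>-4); eliminate C4.
Row R3 is eliminated: R1 beats it against every remaining column (C1: 3>-1, C2: 8>1, C3: 9>6).
The Row player's strategy R4 is strictly dominated by R1 (C1: 3>-2, C2: 8>-1, C3: 9>3) and is removed.
For the Column player, C2 strictly dominates C1 on the remaining rows (R1: 5>2, R5: 9>-1); eliminate C1.
Row R5 is eliminated: R1 beats it against every remaining column (C2: 8>-4, C3: 9>-2).
The Column player's strategy C2 is strictly dominated by C3 (R1: 7>5) and is removed.
Among the remaining strategies, none is strictly dominated by another pure strategy of the same player, so the elimination stops.
Surviving strategies — the Row player: {R1}; the Column player: {C3}.

R1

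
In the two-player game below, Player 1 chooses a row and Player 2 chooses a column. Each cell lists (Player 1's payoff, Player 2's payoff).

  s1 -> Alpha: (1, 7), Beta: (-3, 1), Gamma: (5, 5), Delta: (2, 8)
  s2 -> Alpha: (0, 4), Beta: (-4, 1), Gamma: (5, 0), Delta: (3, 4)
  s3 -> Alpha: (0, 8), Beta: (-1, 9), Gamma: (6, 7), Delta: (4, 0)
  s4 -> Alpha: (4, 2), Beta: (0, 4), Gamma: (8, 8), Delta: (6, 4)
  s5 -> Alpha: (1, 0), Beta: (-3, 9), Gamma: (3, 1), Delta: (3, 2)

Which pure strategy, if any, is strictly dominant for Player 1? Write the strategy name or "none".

s4 vs s1: Alpha: 4>1, Beta: 0>-3, Gamma: 8>5, Delta: 6>2.
s4 vs s2: Alpha: 4>0, Beta: 0>-4, Gamma: 8>5, Delta: 6>3.
s4 vs s3: Alpha: 4>0, Beta: 0>-1, Gamma: 8>6, Delta: 6>4.
s4 vs s5: Alpha: 4>1, Beta: 0>-3, Gamma: 8>3, Delta: 6>3.
s4 strictly beats every other strategy against every opponent action, so it is strictly dominant.

s4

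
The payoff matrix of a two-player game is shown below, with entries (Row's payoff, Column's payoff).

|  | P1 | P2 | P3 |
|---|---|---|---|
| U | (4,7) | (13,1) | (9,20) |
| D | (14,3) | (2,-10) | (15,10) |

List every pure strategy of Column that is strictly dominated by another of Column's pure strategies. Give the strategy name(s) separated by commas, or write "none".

P3 strictly dominates P1 — U: 20>7, D: 10>3.
P2: dominated, since P1 does at least as well everywhere (U: 7>1, D: 3>-10).
Nothing dominates P3: P1 at U (20>7); P2 at U (20>1).

P1, P2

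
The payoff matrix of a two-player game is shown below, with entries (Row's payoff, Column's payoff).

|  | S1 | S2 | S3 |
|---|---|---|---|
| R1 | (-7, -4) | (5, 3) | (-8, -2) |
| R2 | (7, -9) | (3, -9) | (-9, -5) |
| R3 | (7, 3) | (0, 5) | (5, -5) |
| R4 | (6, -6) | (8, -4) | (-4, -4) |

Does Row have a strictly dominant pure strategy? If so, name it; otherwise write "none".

R1 fails to dominate R2 at S1 (-7<7).
R2 fails to dominate R1 at S2 (3<5).
R3 fails to dominate R1 at S2 (0<5).
R4 fails to dominate R2 at S1 (6<7).
No single strategy dominates all the others.

none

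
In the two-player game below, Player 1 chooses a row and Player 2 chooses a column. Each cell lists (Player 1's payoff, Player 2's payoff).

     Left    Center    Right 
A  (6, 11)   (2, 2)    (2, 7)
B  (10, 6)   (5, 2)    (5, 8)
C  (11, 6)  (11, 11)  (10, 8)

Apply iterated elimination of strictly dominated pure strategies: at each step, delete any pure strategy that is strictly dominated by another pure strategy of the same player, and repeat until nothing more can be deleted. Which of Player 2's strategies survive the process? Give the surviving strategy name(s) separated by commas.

For Player 1, B strictly dominates A on the remaining columns (Left: 10>6, Center: 5>2, Right: 5>2); eliminate A.
Player 1's strategy B is strictly dominated by C (Left: 11>10, Center: 11>5, Right: 10>5) and is removed.
Player 2's strategy Left is strictly dominated by Center (C: 11>6) and is removed.
Player 2's strategy Right is strictly dominated by Center (C: 11>8) and is removed.
Among the remaining strategies, none is strictly dominated by another pure strategy of the same player, so the elimination stops.
Surviving strategies — Player 1: {C}; Player 2: {Center}.

Center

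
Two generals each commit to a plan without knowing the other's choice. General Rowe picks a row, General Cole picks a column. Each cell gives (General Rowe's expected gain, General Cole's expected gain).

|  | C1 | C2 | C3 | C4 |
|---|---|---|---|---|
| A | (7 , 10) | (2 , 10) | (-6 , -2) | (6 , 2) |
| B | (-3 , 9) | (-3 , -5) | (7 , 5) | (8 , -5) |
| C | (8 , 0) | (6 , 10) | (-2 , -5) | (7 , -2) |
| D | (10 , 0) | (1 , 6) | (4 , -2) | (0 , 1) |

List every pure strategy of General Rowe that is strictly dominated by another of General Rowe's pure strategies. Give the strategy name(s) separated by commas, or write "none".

A

A is strictly dominated by C (C1: 8>7, C2: 6>2, C3: -2>-6, C4: 7>6).
B: no other strategy beats it everywhere (A at C3 (7>-6); C at C3 (7>-2); D at C3 (7>4)).
Nothing dominates C: A at C1 (8>7); B at C1 (8>-3); D at C2 (6>1).
Nothing dominates D: A at C1 (10>7); B at C1 (10>-3); C at C1 (10>8).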